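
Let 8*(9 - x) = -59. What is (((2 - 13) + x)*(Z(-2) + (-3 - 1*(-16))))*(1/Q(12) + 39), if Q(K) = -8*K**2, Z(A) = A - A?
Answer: 25114193/9216 ≈ 2725.1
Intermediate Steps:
Z(A) = 0
x = 131/8 (x = 9 - 1/8*(-59) = 9 + 59/8 = 131/8 ≈ 16.375)
(((2 - 13) + x)*(Z(-2) + (-3 - 1*(-16))))*(1/Q(12) + 39) = (((2 - 13) + 131/8)*(0 + (-3 - 1*(-16))))*(1/(-8*12**2) + 39) = ((-11 + 131/8)*(0 + (-3 + 16)))*(1/(-8*144) + 39) = (43*(0 + 13)/8)*(1/(-1152) + 39) = ((43/8)*13)*(-1/1152 + 39) = (559/8)*(44927/1152) = 25114193/9216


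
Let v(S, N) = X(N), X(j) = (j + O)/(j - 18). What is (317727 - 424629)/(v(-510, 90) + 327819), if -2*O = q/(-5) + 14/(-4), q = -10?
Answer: -10262592/31470745 ≈ -0.32610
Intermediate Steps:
O = ¾ (O = -(-10/(-5) + 14/(-4))/2 = -(-10*(-⅕) + 14*(-¼))/2 = -(2 - 7/2)/2 = -½*(-3/2) = ¾ ≈ 0.75000)
X(j) = (¾ + j)/(-18 + j) (X(j) = (j + ¾)/(j - 18) = (¾ + j)/(-18 + j))
v(S, N) = (¾ + N)/(-18 + N)
(317727 - 424629)/(v(-510, 90) + 327819) = (317727 - 424629)/((¾ + 90)/(-18 + 90) + 327819) = -106902/((363/4)/72 + 327819) = -106902/((1/72)*(363/4) + 327819) = -106902/(121/96 + 327819) = -106902/31470745/96 = -106902*96/31470745 = -10262592/31470745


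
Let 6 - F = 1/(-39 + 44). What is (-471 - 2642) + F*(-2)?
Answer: -15623/5 ≈ -3124.6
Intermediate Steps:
F = 29/5 (F = 6 - 1/(-39 + 44) = 6 - 1/5 = 6 - 1*⅕ = 6 - ⅕ = 29/5 ≈ 5.8000)
(-471 - 2642) + F*(-2) = (-471 - 2642) + (29/5)*(-2) = -3113 - 58/5 = -15623/5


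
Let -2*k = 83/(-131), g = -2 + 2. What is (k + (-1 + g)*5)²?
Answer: 1505529/68644 ≈ 21.932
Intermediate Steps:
g = 0
k = 83/262 (k = -83/(2*(-131)) = -83*(-1)/(2*131) = -½*(-83/131) = 83/262 ≈ 0.31679)
(k + (-1 + g)*5)² = (83/262 + (-1 + 0)*5)² = (83/262 - 1*5)² = (83/262 - 5)² = (-1227/262)² = 1505529/68644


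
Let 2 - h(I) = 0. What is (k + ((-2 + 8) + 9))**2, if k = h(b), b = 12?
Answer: 289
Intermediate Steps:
h(I) = 2 (h(I) = 2 - 1*0 = 2 + 0 = 2)
k = 2
(k + ((-2 + 8) + 9))**2 = (2 + ((-2 + 8) + 9))**2 = (2 + (6 + 9))**2 = (2 + 15)**2 = 17**2 = 289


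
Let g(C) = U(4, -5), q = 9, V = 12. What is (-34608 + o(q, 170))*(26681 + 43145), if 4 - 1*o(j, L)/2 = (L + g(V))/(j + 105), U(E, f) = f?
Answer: -45907452830/19 ≈ -2.4162e+9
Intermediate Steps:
g(C) = -5
o(j, L) = 8 - 2*(-5 + L)/(105 + j) (o(j, L) = 8 - 2*(L - 5)/(j + 105) = 8 - 2*(-5 + L)/(105 + j))
(-34608 + o(q, 170))*(26681 + 43145) = (-34608 + 2*(425 - 1*170 + 4*9)/(105 + 9))*(26681 + 43145) = (-34608 + 2*(425 - 170 + 36)/114)*69826 = (-34608 + 2*(1/114)*291)*69826 = (-34608 + 97/19)*69826 = -657455/19*69826 = -45907452830/19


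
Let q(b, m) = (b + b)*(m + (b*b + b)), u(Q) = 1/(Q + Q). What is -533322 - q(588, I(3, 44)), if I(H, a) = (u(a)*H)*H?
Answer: -4486018617/11 ≈ -4.0782e+8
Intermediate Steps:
u(Q) = 1/(2*Q)
I(H, a) = H²/(2*a) (I(H, a) = ((1/(2*a))*H)*H = (H/(2*a))*H = H²/(2*a))
q(b, m) = 2*b*(b + m + b²) (q(b, m) = (2*b)*(m + (b² + b)) = (2*b)*(m + (b + b²)) = (2*b)*(b + m + b²) = 2*b*(b + m + b²))
-533322 - q(588, I(3, 44)) = -533322 - 2*588*(588 + (½)*3²/44 + 588²) = -533322 - 2*588*(588 + (½)*9*(1/44) + 345744) = -533322 - 2*588*(588 + 9/88 + 345744) = -533322 - 2*588*30477225/88 = -533322 - 1*4480152075/11 = -533322 - 4480152075/11 = -4486018617/11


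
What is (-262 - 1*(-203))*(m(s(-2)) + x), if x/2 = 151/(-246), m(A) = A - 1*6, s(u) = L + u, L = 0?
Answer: 66965/123 ≈ 544.43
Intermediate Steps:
s(u) = u (s(u) = 0 + u = u)
m(A) = -6 + A (m(A) = A - 6 = -6 + A)
x = -151/123 (x = 2*(151/(-246)) = 2*(151*(-1/246)) = 2*(-151/246) = -151/123 ≈ -1.2276)
(-262 - 1*(-203))*(m(s(-2)) + x) = (-262 - 1*(-203))*((-6 - 2) - 151/123) = (-262 + 203)*(-8 - 151/123) = -59*(-1135/123) = 66965/123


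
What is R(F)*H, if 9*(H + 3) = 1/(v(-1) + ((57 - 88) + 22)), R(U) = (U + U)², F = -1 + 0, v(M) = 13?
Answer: -107/9 ≈ -11.889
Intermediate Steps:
F = -1
R(U) = 4*U² (R(U) = (2*U)² = 4*U²)
H = -107/36 (H = -3 + 1/(9*(13 + ((57 - 88) + 22))) = -3 + 1/(9*(13 + (-31 + 22))) = -3 + 1/(9*(13 - 9)) = -3 + (⅑)/4 = -3 + (⅑)*(¼) = -3 + 1/36 = -107/36 ≈ -2.9722)
R(F)*H = (4*(-1)²)*(-107/36) = (4*1)*(-107/36) = 4*(-107/36) = -107/9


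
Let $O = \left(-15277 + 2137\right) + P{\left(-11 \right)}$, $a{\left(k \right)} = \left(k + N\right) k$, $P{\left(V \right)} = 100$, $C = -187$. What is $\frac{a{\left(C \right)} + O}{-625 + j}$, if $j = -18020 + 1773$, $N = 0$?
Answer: $- \frac{21929}{16872} \approx -1.2997$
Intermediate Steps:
$a{\left(k \right)} = k^{2}$ ($a{\left(k \right)} = \left(k + 0\right) k = k k = k^{2}$)
$O = -13040$ ($O = \left(-15277 + 2137\right) + 100 = -13140 + 100 = -13040$)
$j = -16247$
$\frac{a{\left(C \right)} + O}{-625 + j} = \frac{\left(-187\right)^{2} - 13040}{-625 - 16247} = \frac{34969 - 13040}{-16872} = 21929 \left(- \frac{1}{16872}\right) = - \frac{21929}{16872}$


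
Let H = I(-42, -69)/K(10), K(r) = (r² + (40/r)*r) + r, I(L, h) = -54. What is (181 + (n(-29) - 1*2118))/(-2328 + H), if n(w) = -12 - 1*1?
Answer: 16250/19403 ≈ 0.83750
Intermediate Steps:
n(w) = -13 (n(w) = -12 - 1 = -13)
K(r) = 40 + r + r² (K(r) = (r² + 40) + r = (40 + r²) + r = 40 + r + r²)
H = -9/25 (H = -54/(40 + 10 + 10²) = -54/(40 + 10 + 100) = -54/150 = -54*1/150 = -9/25 ≈ -0.36000)
(181 + (n(-29) - 1*2118))/(-2328 + H) = (181 + (-13 - 1*2118))/(-2328 - 9/25) = (181 + (-13 - 2118))/(-58209/25) = (181 - 2131)*(-25/58209) = -1950*(-25/58209) = 16250/19403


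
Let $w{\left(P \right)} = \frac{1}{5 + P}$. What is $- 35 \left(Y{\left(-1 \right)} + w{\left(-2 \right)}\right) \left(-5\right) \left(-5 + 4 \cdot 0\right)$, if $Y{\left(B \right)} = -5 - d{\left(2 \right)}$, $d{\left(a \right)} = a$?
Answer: $\frac{17500}{3} \approx 5833.3$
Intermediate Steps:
$Y{\left(B \right)} = -7$ ($Y{\left(B \right)} = -5 - 2 = -7$)
$- 35 \left(Y{\left(-1 \right)} + w{\left(-2 \right)}\right) \left(-5\right) \left(-5 + 4 \cdot 0\right) = - 35 \left(-7 + \frac{1}{5 - 2}\right) \left(-5\right) \left(-5 + 4 \cdot 0\right) = - 35 \left(-7 + \frac{1}{3}\right) \left(-5\right) \left(-5 + 0\right) = - 35 \left(-7 + \frac{1}{3}\right) \left(-5\right) \left(-5\right) = - 35 \left(\left(- \frac{20}{3}\right) \left(-5\right)\right) \left(-5\right) = \left(-35\right) \frac{100}{3} \left(-5\right) = \left(- \frac{3500}{3}\right) \left(-5\right) = \frac{17500}{3}$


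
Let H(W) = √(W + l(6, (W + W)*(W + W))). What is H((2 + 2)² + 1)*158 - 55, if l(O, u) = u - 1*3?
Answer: -55 + 474*√130 ≈ 5349.4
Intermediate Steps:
l(O, u) = -3 + u (l(O, u) = u - 3 = -3 + u)
H(W) = √(-3 + W + 4*W²) (H(W) = √(W + (-3 + (W + W)*(W + W))) = √(W + (-3 + (2*W)*(2*W))) = √(W + (-3 + 4*W²)) = √(-3 + W + 4*W²))
H((2 + 2)² + 1)*158 - 55 = √(-3 + ((2 + 2)² + 1) + 4*((2 + 2)² + 1)²)*158 - 55 = √(-3 + (4² + 1) + 4*(4² + 1)²)*158 - 55 = √(-3 + (16 + 1) + 4*(16 + 1)²)*158 - 55 = √(-3 + 17 + 4*17²)*158 - 55 = √(-3 + 17 + 4*289)*158 - 55 = √(-3 + 17 + 1156)*158 - 55 = √1170*158 - 55 = (3*√130)*158 - 55 = 474*√130 - 55 = -55 + 474*√130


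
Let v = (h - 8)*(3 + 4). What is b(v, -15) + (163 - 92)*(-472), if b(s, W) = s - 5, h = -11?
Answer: -33650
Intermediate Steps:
v = -133 (v = (-11 - 8)*(3 + 4) = -19*7 = -133)
b(s, W) = -5 + s
b(v, -15) + (163 - 92)*(-472) = (-5 - 133) + (163 - 92)*(-472) = -138 + 71*(-472) = -138 - 33512 = -33650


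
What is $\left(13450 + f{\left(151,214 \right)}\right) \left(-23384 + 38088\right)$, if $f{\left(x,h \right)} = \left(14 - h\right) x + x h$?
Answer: $228853056$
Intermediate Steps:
$f{\left(x,h \right)} = h x + x \left(14 - h\right)$ ($f{\left(x,h \right)} = x \left(14 - h\right) + h x = h x + x \left(14 - h\right)$)
$\left(13450 + f{\left(151,214 \right)}\right) \left(-23384 + 38088\right) = \left(13450 + 14 \cdot 151\right) \left(-23384 + 38088\right) = \left(13450 + 2114\right) 14704 = 15564 \cdot 14704 = 228853056$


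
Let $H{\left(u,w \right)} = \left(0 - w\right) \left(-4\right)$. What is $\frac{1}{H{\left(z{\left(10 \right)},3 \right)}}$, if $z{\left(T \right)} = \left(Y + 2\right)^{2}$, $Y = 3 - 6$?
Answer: $\frac{1}{12} \approx 0.083333$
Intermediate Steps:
$Y = -3$ ($Y = 3 - 6 = -3$)
$z{\left(T \right)} = 1$ ($z{\left(T \right)} = \left(-3 + 2\right)^{2} = \left(-1\right)^{2} = 1$)
$H{\left(u,w \right)} = 4 w$ ($H{\left(u,w \right)} = - w \left(-4\right) = 4 w$)
$\frac{1}{H{\left(z{\left(10 \right)},3 \right)}} = \frac{1}{4 \cdot 3} = \frac{1}{12}$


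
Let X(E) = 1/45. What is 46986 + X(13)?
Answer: 2114371/45 ≈ 46986.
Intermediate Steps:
X(E) = 1/45
46986 + X(13) = 46986 + 1/45 = 2114371/45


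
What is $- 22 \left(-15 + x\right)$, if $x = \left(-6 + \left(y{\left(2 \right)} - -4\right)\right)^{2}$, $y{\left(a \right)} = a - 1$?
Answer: $308$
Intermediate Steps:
$y{\left(a \right)} = -1 + a$
$x = 1$ ($x = \left(-6 + \left(\left(-1 + 2\right) - -4\right)\right)^{2} = \left(-6 + \left(1 + 4\right)\right)^{2} = \left(-6 + 5\right)^{2} = \left(-1\right)^{2} = 1$)
$- 22 \left(-15 + x\right) = - 22 \left(-15 + 1\right) = \left(-22\right) \left(-14\right) = 308$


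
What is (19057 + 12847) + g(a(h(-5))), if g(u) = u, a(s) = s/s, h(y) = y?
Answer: 31905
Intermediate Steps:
a(s) = 1
(19057 + 12847) + g(a(h(-5))) = (19057 + 12847) + 1 = 31904 + 1 = 31905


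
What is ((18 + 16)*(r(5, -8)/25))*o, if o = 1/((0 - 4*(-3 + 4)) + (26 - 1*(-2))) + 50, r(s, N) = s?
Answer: 20417/60 ≈ 340.28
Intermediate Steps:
o = 1201/24 (o = 1/((0 - 4*1) + (26 + 2)) + 50 = 1/((0 - 4) + 28) + 50 = 1/(-4 + 28) + 50 = 1/24 + 50 = 1201/24 ≈ 50.042)
((18 + 16)*(r(5, -8)/25))*o = ((18 + 16)*(5/25))*(1201/24) = (34*(5*(1/25)))*(1201/24) = (34*(1/5))*(1201/24) = (34/5)*(1201/24) = 20417/60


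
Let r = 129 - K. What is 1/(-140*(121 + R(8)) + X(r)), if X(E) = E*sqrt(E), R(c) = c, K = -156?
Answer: -1204/20200965 - 19*sqrt(285)/20200965 ≈ -7.5479e-5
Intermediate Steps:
r = 285 (r = 129 - 1*(-156) = 129 + 156 = 285)
X(E) = E**(3/2)
1/(-140*(121 + R(8)) + X(r)) = 1/(-140*(121 + 8) + 285**(3/2)) = 1/(-140*129 + 285*sqrt(285)) = 1/(-18060 + 285*sqrt(285))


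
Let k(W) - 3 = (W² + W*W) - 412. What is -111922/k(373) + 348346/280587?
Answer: 65383729540/77960817363 ≈ 0.83867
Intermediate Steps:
k(W) = -409 + 2*W² (k(W) = 3 + ((W² + W*W) - 412) = 3 + ((W² + W²) - 412) = 3 + (2*W² - 412) = 3 + (-412 + 2*W²) = -409 + 2*W²)
-111922/k(373) + 348346/280587 = -111922/(-409 + 2*373²) + 348346/280587 = -111922/(-409 + 2*139129) + 348346*(1/280587) = -111922/(-409 + 278258) + 348346/280587 = -111922/277849 + 348346/280587 = 65383729540/77960817363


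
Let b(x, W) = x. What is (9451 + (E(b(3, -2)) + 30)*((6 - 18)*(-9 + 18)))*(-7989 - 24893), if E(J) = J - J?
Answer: -204230102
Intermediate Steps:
E(J) = 0
(9451 + (E(b(3, -2)) + 30)*((6 - 18)*(-9 + 18)))*(-7989 - 24893) = (9451 + (0 + 30)*((6 - 18)*(-9 + 18)))*(-7989 - 24893) = (9451 + 30*(-12*9))*(-32882) = (9451 + 30*(-108))*(-32882) = (9451 - 3240)*(-32882) = 6211*(-32882) = -204230102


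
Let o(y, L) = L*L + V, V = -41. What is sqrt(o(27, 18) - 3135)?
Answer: 2*I*sqrt(713) ≈ 53.404*I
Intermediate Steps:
o(y, L) = -41 + L**2 (o(y, L) = L*L - 41 = L**2 - 41 = -41 + L**2)
sqrt(o(27, 18) - 3135) = sqrt((-41 + 18**2) - 3135) = sqrt((-41 + 324) - 3135) = sqrt(283 - 3135) = sqrt(-2852) = 2*I*sqrt(713)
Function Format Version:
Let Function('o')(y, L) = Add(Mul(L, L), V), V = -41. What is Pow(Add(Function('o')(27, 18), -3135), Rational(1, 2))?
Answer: Mul(2, I, Pow(713, Rational(1, 2))) ≈ Mul(53.404, I)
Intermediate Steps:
Function('o')(y, L) = Add(-41, Pow(L, 2)) (Function('o')(y, L) = Add(Mul(L, L), -41) = Add(Pow(L, 2), -41) = Add(-41, Pow(L, 2)))
Pow(Add(Function('o')(27, 18), -3135), Rational(1, 2)) = Pow(Add(Add(-41, Pow(18, 2)), -3135), Rational(1, 2)) = Pow(Add(Add(-41, 324), -3135), Rational(1, 2)) = Pow(Add(283, -3135), Rational(1, 2)) = Pow(-2852, Rational(1, 2)) = Mul(2, I, Pow(713, Rational(1, 2)))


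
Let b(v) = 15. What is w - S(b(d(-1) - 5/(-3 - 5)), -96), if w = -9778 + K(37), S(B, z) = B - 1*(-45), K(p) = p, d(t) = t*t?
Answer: -9801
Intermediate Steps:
d(t) = t²
S(B, z) = 45 + B (S(B, z) = B + 45 = 45 + B)
w = -9741 (w = -9778 + 37 = -9741)
w - S(b(d(-1) - 5/(-3 - 5)), -96) = -9741 - (45 + 15) = -9741 - 1*60 = -9741 - 60 = -9801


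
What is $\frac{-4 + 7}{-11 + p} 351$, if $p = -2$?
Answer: $-81$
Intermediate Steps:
$\frac{-4 + 7}{-11 + p} 351 = \frac{-4 + 7}{-11 - 2} \cdot 351 = \frac{3}{-13} \cdot 351 = 3 \left(- \frac{1}{13}\right) 351 = \left(- \frac{3}{13}\right) 351 = -81$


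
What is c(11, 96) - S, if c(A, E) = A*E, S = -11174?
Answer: 12230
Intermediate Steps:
c(11, 96) - S = 11*96 - 1*(-11174) = 1056 + 11174 = 12230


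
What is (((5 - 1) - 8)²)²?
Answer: 256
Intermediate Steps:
(((5 - 1) - 8)²)² = ((4 - 8)²)² = ((-4)²)² = 16² = 256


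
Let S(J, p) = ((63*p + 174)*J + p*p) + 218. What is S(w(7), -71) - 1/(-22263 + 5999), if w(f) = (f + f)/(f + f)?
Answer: 15613441/16264 ≈ 960.00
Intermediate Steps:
w(f) = 1 (w(f) = (2*f)/((2*f)) = (2*f)*(1/(2*f)) = 1)
S(J, p) = 218 + p**2 + J*(174 + 63*p) (S(J, p) = ((174 + 63*p)*J + p**2) + 218 = (J*(174 + 63*p) + p**2) + 218 = (p**2 + J*(174 + 63*p)) + 218 = 218 + p**2 + J*(174 + 63*p))
S(w(7), -71) - 1/(-22263 + 5999) = (218 + (-71)**2 + 174*1 + 63*1*(-71)) - 1/(-22263 + 5999) = (218 + 5041 + 174 - 4473) - 1/(-16264) = 960 - 1*(-1/16264) = 960 + 1/16264 = 15613441/16264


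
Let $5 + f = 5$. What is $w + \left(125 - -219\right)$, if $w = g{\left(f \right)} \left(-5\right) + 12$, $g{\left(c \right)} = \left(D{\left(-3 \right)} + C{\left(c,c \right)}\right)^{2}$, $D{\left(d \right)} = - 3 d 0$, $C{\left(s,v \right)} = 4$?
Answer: $276$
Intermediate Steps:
$f = 0$ ($f = -5 + 5 = 0$)
$D{\left(d \right)} = 0$
$g{\left(c \right)} = 16$ ($g{\left(c \right)} = \left(0 + 4\right)^{2} = 4^{2} = 16$)
$w = -68$ ($w = 16 \left(-5\right) + 12 = -80 + 12 = -68$)
$w + \left(125 - -219\right) = -68 + \left(125 - -219\right) = -68 + \left(125 + 219\right) = -68 + 344 = 276$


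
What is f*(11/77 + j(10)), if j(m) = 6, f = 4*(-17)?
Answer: -2924/7 ≈ -417.71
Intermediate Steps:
f = -68
f*(11/77 + j(10)) = -68*(11/77 + 6) = -68*(11*(1/77) + 6) = -68*(⅐ + 6) = -68*43/7 = -2924/7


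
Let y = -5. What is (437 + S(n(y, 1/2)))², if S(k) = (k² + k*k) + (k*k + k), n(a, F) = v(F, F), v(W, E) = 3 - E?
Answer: 3359889/16 ≈ 2.0999e+5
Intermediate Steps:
n(a, F) = 3 - F
S(k) = k + 3*k² (S(k) = (k² + k²) + (k² + k) = 2*k² + (k + k²) = k + 3*k²)
(437 + S(n(y, 1/2)))² = (437 + (3 - 1/2)*(1 + 3*(3 - 1/2)))² = (437 + (3 - 1*½)*(1 + 3*(3 - 1*½)))² = (437 + (3 - ½)*(1 + 3*(3 - ½)))² = (437 + 5*(1 + 3*(5/2))/2)² = (437 + 5*(1 + 15/2)/2)² = (437 + (5/2)*(17/2))² = (437 + 85/4)² = (1833/4)² = 3359889/16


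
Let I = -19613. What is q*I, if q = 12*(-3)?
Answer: 706068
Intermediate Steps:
q = -36
q*I = -36*(-19613) = 706068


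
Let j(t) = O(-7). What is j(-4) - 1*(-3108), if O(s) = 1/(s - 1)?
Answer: 24863/8 ≈ 3107.9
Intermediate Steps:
O(s) = 1/(-1 + s)
j(t) = -⅛ (j(t) = 1/(-1 - 7) = 1/(-8) = -⅛)
j(-4) - 1*(-3108) = -⅛ - 1*(-3108) = -⅛ + 3108 = 24863/8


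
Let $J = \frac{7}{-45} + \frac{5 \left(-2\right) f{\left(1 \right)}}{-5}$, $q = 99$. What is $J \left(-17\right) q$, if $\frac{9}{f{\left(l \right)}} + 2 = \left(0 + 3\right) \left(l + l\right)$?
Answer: $- \frac{73117}{10} \approx -7311.7$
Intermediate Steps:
$f{\left(l \right)} = \frac{9}{-2 + 6 l}$ ($f{\left(l \right)} = \frac{9}{-2 + \left(0 + 3\right) \left(l + l\right)} = \frac{9}{-2 + 3 \cdot 2 l} = \frac{9}{-2 + 6 l}$)
$J = \frac{391}{90}$ ($J = \frac{7}{-45} + \frac{5 \left(-2\right) \frac{9}{2 \left(-1 + 3 \cdot 1\right)}}{-5} = 7 \left(- \frac{1}{45}\right) + - 10 \frac{9}{2 \left(-1 + 3\right)} \left(- \frac{1}{5}\right) = - \frac{7}{45} + - 10 \frac{9}{2 \cdot 2} \left(- \frac{1}{5}\right) = - \frac{7}{45} + - 10 \cdot \frac{9}{2} \cdot \frac{1}{2} \left(- \frac{1}{5}\right) = - \frac{7}{45} + \left(-10\right) \frac{9}{4} \left(- \frac{1}{5}\right) = - \frac{7}{45} - - \frac{9}{2} = - \frac{7}{45} + \frac{9}{2} = \frac{391}{90} \approx 4.3444$)
$J \left(-17\right) q = \frac{391}{90} \left(-17\right) 99 = \left(- \frac{6647}{90}\right) 99 = - \frac{73117}{10}$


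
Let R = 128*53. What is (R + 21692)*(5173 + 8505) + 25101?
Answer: 389519829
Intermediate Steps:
R = 6784
(R + 21692)*(5173 + 8505) + 25101 = (6784 + 21692)*(5173 + 8505) + 25101 = 28476*13678 + 25101 = 389494728 + 25101 = 389519829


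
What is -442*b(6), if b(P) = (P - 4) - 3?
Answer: 442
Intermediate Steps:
b(P) = -7 + P (b(P) = (-4 + P) - 3 = -7 + P)
-442*b(6) = -442*(-7 + 6) = -442*(-1) = 442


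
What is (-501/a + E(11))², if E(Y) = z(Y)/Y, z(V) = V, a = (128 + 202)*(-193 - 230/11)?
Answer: 561547809/553660900 ≈ 1.0142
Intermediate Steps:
a = -70590 (a = 330*(-193 - 230*1/11) = 330*(-193 - 230/11) = 330*(-2353/11) = -70590)
E(Y) = 1 (E(Y) = Y/Y = 1)
(-501/a + E(11))² = (-501/(-70590) + 1)² = (-501*(-1/70590) + 1)² = (167/23530 + 1)² = (23697/23530)² = 561547809/553660900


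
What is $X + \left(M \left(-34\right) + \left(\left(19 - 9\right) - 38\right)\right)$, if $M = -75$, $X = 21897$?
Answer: $24419$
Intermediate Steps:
$X + \left(M \left(-34\right) + \left(\left(19 - 9\right) - 38\right)\right) = 21897 + \left(\left(-75\right) \left(-34\right) + \left(\left(19 - 9\right) - 38\right)\right) = 21897 + \left(2550 + \left(10 - 38\right)\right) = 21897 + \left(2550 - 28\right) = 21897 + 2522 = 24419$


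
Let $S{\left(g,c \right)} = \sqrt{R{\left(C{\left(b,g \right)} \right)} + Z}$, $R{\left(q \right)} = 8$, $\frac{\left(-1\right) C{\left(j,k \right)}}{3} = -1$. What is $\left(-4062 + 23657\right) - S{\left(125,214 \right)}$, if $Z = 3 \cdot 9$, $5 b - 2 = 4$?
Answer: $19595 - \sqrt{35} \approx 19589.0$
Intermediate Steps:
$b = \frac{6}{5}$ ($b = \frac{2}{5} + \frac{1}{5} \cdot 4 = \frac{2}{5} + \frac{4}{5} = \frac{6}{5} \approx 1.2$)
$C{\left(j,k \right)} = 3$ ($C{\left(j,k \right)} = \left(-3\right) \left(-1\right) = 3$)
$Z = 27$
$S{\left(g,c \right)} = \sqrt{35}$ ($S{\left(g,c \right)} = \sqrt{8 + 27} = \sqrt{35}$)
$\left(-4062 + 23657\right) - S{\left(125,214 \right)} = \left(-4062 + 23657\right) - \sqrt{35} = 19595 - \sqrt{35}$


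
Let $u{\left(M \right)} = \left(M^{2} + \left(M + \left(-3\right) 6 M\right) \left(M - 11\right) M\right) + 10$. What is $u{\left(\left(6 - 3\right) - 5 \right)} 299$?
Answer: $268502$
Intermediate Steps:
$u{\left(M \right)} = 10 + M^{2} - 17 M^{2} \left(-11 + M\right)$ ($u{\left(M \right)} = \left(M^{2} + \left(M - 18 M\right) \left(-11 + M\right) M\right) + 10 = \left(M^{2} + - 17 M \left(-11 + M\right) M\right) + 10 = \left(M^{2} - 17 M^{2} \left(-11 + M\right)\right) + 10 = 10 + M^{2} - 17 M^{2} \left(-11 + M\right)$)
$u{\left(\left(6 - 3\right) - 5 \right)} 299 = \left(10 - 17 \left(\left(6 - 3\right) - 5\right)^{3} + 188 \left(\left(6 - 3\right) - 5\right)^{2}\right) 299 = \left(10 - 17 \left(3 - 5\right)^{3} + 188 \left(3 - 5\right)^{2}\right) 299 = \left(10 - 17 \left(-2\right)^{3} + 188 \left(-2\right)^{2}\right) 299 = \left(10 - -136 + 188 \cdot 4\right) 299 = \left(10 + 136 + 752\right) 299 = 898 \cdot 299 = 268502$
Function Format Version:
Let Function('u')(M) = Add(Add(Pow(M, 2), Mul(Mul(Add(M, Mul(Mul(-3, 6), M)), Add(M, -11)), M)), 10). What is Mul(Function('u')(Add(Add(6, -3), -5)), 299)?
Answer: 268502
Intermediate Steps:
Function('u')(M) = Add(10, Pow(M, 2), Mul(-17, Pow(M, 2), Add(-11, M))) (Function('u')(M) = Add(Add(Pow(M, 2), Mul(Mul(Add(M, Mul(-18, M)), Add(-11, M)), M)), 10) = Add(Add(Pow(M, 2), Mul(Mul(Mul(-17, M), Add(-11, M)), M)), 10) = Add(Add(Pow(M, 2), Mul(Mul(-17, M, Add(-11, M)), M)), 10) = Add(Add(Pow(M, 2), Mul(-17, Pow(M, 2), Add(-11, M))), 10) = Add(10, Pow(M, 2), Mul(-17, Pow(M, 2), Add(-11, M))))
Mul(Function('u')(Add(Add(6, -3), -5)), 299) = Mul(Add(10, Mul(-17, Pow(Add(Add(6, -3), -5), 3)), Mul(188, Pow(Add(Add(6, -3), -5), 2))), 299) = Mul(Add(10, Mul(-17, Pow(Add(3, -5), 3)), Mul(188, Pow(Add(3, -5), 2))), 299) = Mul(Add(10, Mul(-17, Pow(-2, 3)), Mul(188, Pow(-2, 2))), 299) = Mul(Add(10, Mul(-17, -8), Mul(188, 4)), 299) = Mul(Add(10, 136, 752), 299) = Mul(898, 299) = 268502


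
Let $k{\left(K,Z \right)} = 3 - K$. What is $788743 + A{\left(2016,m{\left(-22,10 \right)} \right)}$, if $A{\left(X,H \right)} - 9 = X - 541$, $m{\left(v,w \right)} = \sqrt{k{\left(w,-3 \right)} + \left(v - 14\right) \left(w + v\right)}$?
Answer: $790227$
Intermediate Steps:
$m{\left(v,w \right)} = \sqrt{3 - w + \left(-14 + v\right) \left(v + w\right)}$ ($m{\left(v,w \right)} = \sqrt{\left(3 - w\right) + \left(v - 14\right) \left(w + v\right)} = \sqrt{\left(3 - w\right) + \left(-14 + v\right) \left(v + w\right)} = \sqrt{3 - w + \left(-14 + v\right) \left(v + w\right)}$)
$A{\left(X,H \right)} = -532 + X$ ($A{\left(X,H \right)} = 9 + \left(X - 541\right) = 9 + \left(-541 + X\right) = -532 + X$)
$788743 + A{\left(2016,m{\left(-22,10 \right)} \right)} = 788743 + \left(-532 + 2016\right) = 788743 + 1484 = 790227$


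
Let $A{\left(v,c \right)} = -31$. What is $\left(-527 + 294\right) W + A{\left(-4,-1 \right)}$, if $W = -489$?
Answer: $113906$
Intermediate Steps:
$\left(-527 + 294\right) W + A{\left(-4,-1 \right)} = \left(-527 + 294\right) \left(-489\right) - 31 = \left(-233\right) \left(-489\right) - 31 = 113937 - 31 = 113906$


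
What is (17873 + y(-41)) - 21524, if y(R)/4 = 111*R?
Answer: -21855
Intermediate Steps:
y(R) = 444*R (y(R) = 4*(111*R) = 444*R)
(17873 + y(-41)) - 21524 = (17873 + 444*(-41)) - 21524 = (17873 - 18204) - 21524 = -331 - 21524 = -21855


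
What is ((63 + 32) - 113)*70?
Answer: -1260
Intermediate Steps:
((63 + 32) - 113)*70 = (95 - 113)*70 = -18*70 = -1260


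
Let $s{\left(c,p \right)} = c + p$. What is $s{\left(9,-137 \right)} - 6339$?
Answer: $-6467$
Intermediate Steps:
$s{\left(9,-137 \right)} - 6339 = \left(9 - 137\right) - 6339 = -128 - 6339 = -6467$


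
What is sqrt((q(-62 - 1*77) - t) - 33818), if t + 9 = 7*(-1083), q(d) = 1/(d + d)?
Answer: I*sqrt(2027005030)/278 ≈ 161.95*I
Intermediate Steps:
q(d) = 1/(2*d)
t = -7590 (t = -9 + 7*(-1083) = -9 - 7581 = -7590)
sqrt((q(-62 - 1*77) - t) - 33818) = sqrt((1/(2*(-62 - 1*77)) - 1*(-7590)) - 33818) = sqrt((1/(2*(-62 - 77)) + 7590) - 33818) = sqrt(((1/2)/(-139) + 7590) - 33818) = sqrt(((1/2)*(-1/139) + 7590) - 33818) = sqrt((-1/278 + 7590) - 33818) = sqrt(2110019/278 - 33818) = sqrt(-7291385/278) = I*sqrt(2027005030)/278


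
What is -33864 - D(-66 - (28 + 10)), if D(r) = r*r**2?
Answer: 1091000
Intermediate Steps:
D(r) = r**3
-33864 - D(-66 - (28 + 10)) = -33864 - (-66 - (28 + 10))**3 = -33864 - (-66 - 1*38)**3 = -33864 - (-66 - 38)**3 = -33864 - 1*(-104)**3 = -33864 - 1*(-1124864) = -33864 + 1124864 = 1091000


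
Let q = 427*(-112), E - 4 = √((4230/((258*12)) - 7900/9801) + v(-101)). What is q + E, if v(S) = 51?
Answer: -47820 + √3737508701/8514 ≈ -47813.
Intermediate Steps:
E = 4 + √3737508701/8514 (E = 4 + √((4230/((258*12)) - 7900/9801) + 51) = 4 + √((4230/3096 - 7900*1/9801) + 51) = 4 + √((4230*(1/3096) - 7900/9801) + 51) = 4 + √((235/172 - 7900/9801) + 51) = 4 + √(944435/1685772 + 51) = 4 + √(86918807/1685772) = 4 + √3737508701/8514 ≈ 11.181)
q = -47824
q + E = -47824 + (4 + √3737508701/8514) = -47820 + √3737508701/8514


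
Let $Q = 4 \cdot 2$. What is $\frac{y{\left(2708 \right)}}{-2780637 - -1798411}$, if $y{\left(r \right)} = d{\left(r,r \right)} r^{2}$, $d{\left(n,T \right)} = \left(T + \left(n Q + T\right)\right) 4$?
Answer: $- \frac{397169578240}{491113} \approx -8.0871 \cdot 10^{5}$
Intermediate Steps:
$Q = 8$
$d{\left(n,T \right)} = 8 T + 32 n$ ($d{\left(n,T \right)} = \left(T + \left(n 8 + T\right)\right) 4 = \left(T + \left(8 n + T\right)\right) 4 = \left(T + \left(T + 8 n\right)\right) 4 = \left(2 T + 8 n\right) 4 = 8 T + 32 n$)
$y{\left(r \right)} = 40 r^{3}$ ($y{\left(r \right)} = \left(8 r + 32 r\right) r^{2} = 40 r r^{2} = 40 r^{3}$)
$\frac{y{\left(2708 \right)}}{-2780637 - -1798411} = \frac{40 \cdot 2708^{3}}{-2780637 - -1798411} = \frac{40 \cdot 19858478912}{-2780637 + 1798411} = \frac{794339156480}{-982226} = 794339156480 \left(- \frac{1}{982226}\right) = - \frac{397169578240}{491113}$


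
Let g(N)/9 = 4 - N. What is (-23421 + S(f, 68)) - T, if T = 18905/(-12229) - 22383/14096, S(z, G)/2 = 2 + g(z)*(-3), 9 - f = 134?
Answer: -5236880847285/172379984 ≈ -30380.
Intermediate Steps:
f = -125 (f = 9 - 1*134 = 9 - 134 = -125)
g(N) = 36 - 9*N (g(N) = 9*(4 - N) = 36 - 9*N)
S(z, G) = -212 + 54*z (S(z, G) = 2*(2 + (36 - 9*z)*(-3)) = 2*(2 + (-108 + 27*z)) = 2*(-106 + 27*z) = -212 + 54*z)
T = -540206587/172379984 (T = 18905*(-1/12229) - 22383*1/14096 = -18905/12229 - 22383/14096 = -540206587/172379984 ≈ -3.1338)
(-23421 + S(f, 68)) - T = (-23421 + (-212 + 54*(-125))) - 1*(-540206587/172379984) = (-23421 + (-212 - 6750)) + 540206587/172379984 = (-23421 - 6962) + 540206587/172379984 = -30383 + 540206587/172379984 = -5236880847285/172379984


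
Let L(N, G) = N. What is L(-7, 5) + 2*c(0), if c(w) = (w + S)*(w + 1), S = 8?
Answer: 9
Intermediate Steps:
c(w) = (1 + w)*(8 + w) (c(w) = (w + 8)*(w + 1) = (8 + w)*(1 + w) = (1 + w)*(8 + w))
L(-7, 5) + 2*c(0) = -7 + 2*(8 + 0² + 9*0) = -7 + 2*(8 + 0 + 0) = -7 + 2*8 = -7 + 16 = 9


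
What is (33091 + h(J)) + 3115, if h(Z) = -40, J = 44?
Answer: 36166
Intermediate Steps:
(33091 + h(J)) + 3115 = (33091 - 40) + 3115 = 33051 + 3115 = 36166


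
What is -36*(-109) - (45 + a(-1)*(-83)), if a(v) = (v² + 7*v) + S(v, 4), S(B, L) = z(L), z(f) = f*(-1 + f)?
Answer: 4377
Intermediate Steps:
S(B, L) = L*(-1 + L)
a(v) = 12 + v² + 7*v (a(v) = (v² + 7*v) + 4*(-1 + 4) = (v² + 7*v) + 4*3 = (v² + 7*v) + 12 = 12 + v² + 7*v)
-36*(-109) - (45 + a(-1)*(-83)) = -36*(-109) - (45 + (12 + (-1)² + 7*(-1))*(-83)) = 3924 - (45 + (12 + 1 - 7)*(-83)) = 3924 - (45 + 6*(-83)) = 3924 - (45 - 498) = 3924 - 1*(-453) = 3924 + 453 = 4377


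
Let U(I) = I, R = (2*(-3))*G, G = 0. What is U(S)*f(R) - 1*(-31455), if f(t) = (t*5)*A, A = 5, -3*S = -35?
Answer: 31455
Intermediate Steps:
S = 35/3 (S = -⅓*(-35) = 35/3 ≈ 11.667)
R = 0 (R = (2*(-3))*0 = -6*0 = 0)
f(t) = 25*t (f(t) = (t*5)*5 = (5*t)*5 = 25*t)
U(S)*f(R) - 1*(-31455) = 35*(25*0)/3 - 1*(-31455) = (35/3)*0 + 31455 = 0 + 31455 = 31455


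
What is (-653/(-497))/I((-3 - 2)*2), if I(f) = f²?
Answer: 653/49700 ≈ 0.013139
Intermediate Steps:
(-653/(-497))/I((-3 - 2)*2) = (-653/(-497))/(((-3 - 2)*2)²) = (-653*(-1/497))/((-5*2)²) = 653/(497*((-10)²)) = (653/497)/100 = (653/497)*(1/100) = 653/49700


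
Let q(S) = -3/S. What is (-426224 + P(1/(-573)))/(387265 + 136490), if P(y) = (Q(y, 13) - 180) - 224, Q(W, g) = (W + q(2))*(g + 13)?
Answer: -244480217/300111615 ≈ -0.81463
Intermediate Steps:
Q(W, g) = (13 + g)*(-3/2 + W) (Q(W, g) = (W - 3/2)*(g + 13) = (W - 3*½)*(13 + g) = (W - 3/2)*(13 + g) = (-3/2 + W)*(13 + g) = (13 + g)*(-3/2 + W))
P(y) = -443 + 26*y (P(y) = ((-39/2 + 13*y - 3/2*13 + y*13) - 180) - 224 = ((-39/2 + 13*y - 39/2 + 13*y) - 180) - 224 = ((-39 + 26*y) - 180) - 224 = (-219 + 26*y) - 224 = -443 + 26*y)
(-426224 + P(1/(-573)))/(387265 + 136490) = (-426224 + (-443 + 26/(-573)))/(387265 + 136490) = (-426224 + (-443 + 26*(-1/573)))/523755 = (-426224 + (-443 - 26/573))*(1/523755) = (-426224 - 253865/573)*(1/523755) = -244480217/573*1/523755 = -244480217/300111615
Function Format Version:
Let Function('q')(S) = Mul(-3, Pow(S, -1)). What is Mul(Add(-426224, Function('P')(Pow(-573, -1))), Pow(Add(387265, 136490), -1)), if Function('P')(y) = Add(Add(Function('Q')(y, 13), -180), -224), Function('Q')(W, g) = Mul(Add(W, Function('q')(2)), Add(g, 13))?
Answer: Rational(-244480217, 300111615) ≈ -0.81463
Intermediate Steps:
Function('Q')(W, g) = Mul(Add(13, g), Add(Rational(-3, 2), W)) (Function('Q')(W, g) = Mul(Add(W, Mul(-3, Pow(2, -1))), Add(g, 13)) = Mul(Add(W, Mul(-3, Rational(1, 2))), Add(13, g)) = Mul(Add(W, Rational(-3, 2)), Add(13, g)) = Mul(Add(Rational(-3, 2), W), Add(13, g)) = Mul(Add(13, g), Add(Rational(-3, 2), W)))
Function('P')(y) = Add(-443, Mul(26, y)) (Function('P')(y) = Add(Add(Add(Rational(-39, 2), Mul(13, y), Mul(Rational(-3, 2), 13), Mul(y, 13)), -180), -224) = Add(Add(Add(Rational(-39, 2), Mul(13, y), Rational(-39, 2), Mul(13, y)), -180), -224) = Add(Add(Add(-39, Mul(26, y)), -180), -224) = Add(Add(-219, Mul(26, y)), -224) = Add(-443, Mul(26, y)))
Mul(Add(-426224, Function('P')(Pow(-573, -1))), Pow(Add(387265, 136490), -1)) = Mul(Add(-426224, Add(-443, Mul(26, Pow(-573, -1)))), Pow(Add(387265, 136490), -1)) = Mul(Add(-426224, Add(-443, Mul(26, Rational(-1, 573)))), Pow(523755, -1)) = Mul(Add(-426224, Add(-443, Rational(-26, 573))), Rational(1, 523755)) = Mul(Add(-426224, Rational(-253865, 573)), Rational(1, 523755)) = Mul(Rational(-244480217, 573), Rational(1, 523755)) = Rational(-244480217, 300111615)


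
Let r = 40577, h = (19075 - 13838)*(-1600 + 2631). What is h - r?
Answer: 5358770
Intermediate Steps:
h = 5399347 (h = 5237*1031 = 5399347)
h - r = 5399347 - 1*40577 = 5399347 - 40577 = 5358770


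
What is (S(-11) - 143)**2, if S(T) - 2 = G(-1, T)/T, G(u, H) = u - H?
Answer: 2436721/121 ≈ 20138.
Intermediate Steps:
S(T) = 2 + (-1 - T)/T
(S(-11) - 143)**2 = ((-1 - 11)/(-11) - 143)**2 = (-1/11*(-12) - 143)**2 = (12/11 - 143)**2 = (-1561/11)**2 = 2436721/121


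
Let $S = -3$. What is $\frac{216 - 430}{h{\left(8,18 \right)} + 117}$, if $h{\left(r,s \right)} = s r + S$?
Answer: $- \frac{107}{129} \approx -0.82946$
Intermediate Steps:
$h{\left(r,s \right)} = -3 + r s$ ($h{\left(r,s \right)} = s r - 3 = r s - 3 = -3 + r s$)
$\frac{216 - 430}{h{\left(8,18 \right)} + 117} = \frac{216 - 430}{\left(-3 + 8 \cdot 18\right) + 117} = - \frac{214}{\left(-3 + 144\right) + 117} = - \frac{214}{141 + 117} = - \frac{214}{258} = \left(-214\right) \frac{1}{258} = - \frac{107}{129}$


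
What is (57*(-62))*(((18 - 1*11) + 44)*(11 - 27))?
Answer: 2883744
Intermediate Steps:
(57*(-62))*(((18 - 1*11) + 44)*(11 - 27)) = -3534*((18 - 11) + 44)*(-16) = -3534*(7 + 44)*(-16) = -180234*(-16) = -3534*(-816) = 2883744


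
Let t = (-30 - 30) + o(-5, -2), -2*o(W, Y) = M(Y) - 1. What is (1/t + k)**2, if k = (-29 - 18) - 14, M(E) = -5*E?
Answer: 61952641/16641 ≈ 3722.9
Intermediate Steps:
o(W, Y) = 1/2 + 5*Y/2 (o(W, Y) = -(-5*Y - 1)/2 = -(-1 - 5*Y)/2 = 1/2 + 5*Y/2)
t = -129/2 (t = (-30 - 30) + (1/2 + (5/2)*(-2)) = -60 + (1/2 - 5) = -60 - 9/2 = -129/2 ≈ -64.500)
k = -61 (k = -47 - 14 = -61)
(1/t + k)**2 = (1/(-129/2) - 61)**2 = (-2/129 - 61)**2 = (-7871/129)**2 = 61952641/16641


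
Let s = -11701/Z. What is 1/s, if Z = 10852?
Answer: -10852/11701 ≈ -0.92744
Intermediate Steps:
s = -11701/10852 ≈ -1.0782
1/s = 1/(-11701/10852) = -10852/11701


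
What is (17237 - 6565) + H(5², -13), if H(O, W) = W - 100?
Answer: 10559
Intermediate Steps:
H(O, W) = -100 + W
(17237 - 6565) + H(5², -13) = (17237 - 6565) + (-100 - 13) = 10672 - 113 = 10559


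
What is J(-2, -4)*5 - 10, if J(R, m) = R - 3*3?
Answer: -65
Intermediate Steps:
J(R, m) = -9 + R (J(R, m) = R - 9 = -9 + R)
J(-2, -4)*5 - 10 = (-9 - 2)*5 - 10 = -11*5 - 10 = -55 - 10 = -65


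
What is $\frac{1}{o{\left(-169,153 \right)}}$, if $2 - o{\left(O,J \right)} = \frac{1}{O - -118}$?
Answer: $\frac{51}{103} \approx 0.49515$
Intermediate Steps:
$o{\left(O,J \right)} = 2 - \frac{1}{118 + O}$ ($o{\left(O,J \right)} = 2 - \frac{1}{O - -118} = 2 - \frac{1}{O + 118} = 2 - \frac{1}{118 + O}$)
$\frac{1}{o{\left(-169,153 \right)}} = \frac{1}{\frac{1}{118 - 169} \left(235 + 2 \left(-169\right)\right)} = \frac{1}{\frac{1}{-51} \left(235 - 338\right)} = \frac{1}{\left(- \frac{1}{51}\right) \left(-103\right)} = \frac{1}{\frac{103}{51}} = \frac{51}{103}$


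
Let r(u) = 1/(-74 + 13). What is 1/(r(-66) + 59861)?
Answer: 61/3651520 ≈ 1.6705e-5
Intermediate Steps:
r(u) = -1/61 (r(u) = 1/(-61) = -1/61)
1/(r(-66) + 59861) = 1/(-1/61 + 59861) = 1/(3651520/61) = 61/3651520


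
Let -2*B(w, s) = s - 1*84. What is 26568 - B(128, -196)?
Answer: 26428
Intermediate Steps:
B(w, s) = 42 - s/2 (B(w, s) = -(s - 1*84)/2 = -(s - 84)/2 = -(-84 + s)/2 = 42 - s/2)
26568 - B(128, -196) = 26568 - (42 - ½*(-196)) = 26568 - (42 + 98) = 26568 - 1*140 = 26568 - 140 = 26428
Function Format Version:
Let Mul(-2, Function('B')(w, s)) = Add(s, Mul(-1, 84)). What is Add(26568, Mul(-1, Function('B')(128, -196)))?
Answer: 26428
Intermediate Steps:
Function('B')(w, s) = Add(42, Mul(Rational(-1, 2), s)) (Function('B')(w, s) = Mul(Rational(-1, 2), Add(s, Mul(-1, 84))) = Mul(Rational(-1, 2), Add(s, -84)) = Mul(Rational(-1, 2), Add(-84, s)) = Add(42, Mul(Rational(-1, 2), s)))
Add(26568, Mul(-1, Function('B')(128, -196))) = Add(26568, Mul(-1, Add(42, Mul(Rational(-1, 2), -196)))) = Add(26568, Mul(-1, Add(42, 98))) = Add(26568, Mul(-1, 140)) = Add(26568, -140) = 26428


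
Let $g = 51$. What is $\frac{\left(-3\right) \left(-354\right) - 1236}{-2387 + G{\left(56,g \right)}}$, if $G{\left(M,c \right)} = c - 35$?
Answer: $\frac{174}{2371} \approx 0.073387$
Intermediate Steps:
$G{\left(M,c \right)} = -35 + c$ ($G{\left(M,c \right)} = c - 35 = -35 + c$)
$\frac{\left(-3\right) \left(-354\right) - 1236}{-2387 + G{\left(56,g \right)}} = \frac{\left(-3\right) \left(-354\right) - 1236}{-2387 + \left(-35 + 51\right)} = \frac{1062 - 1236}{-2387 + 16} = - \frac{174}{-2371} = \left(-174\right) \left(- \frac{1}{2371}\right) = \frac{174}{2371}$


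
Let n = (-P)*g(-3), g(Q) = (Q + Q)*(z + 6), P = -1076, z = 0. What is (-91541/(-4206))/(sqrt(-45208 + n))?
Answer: -91541*I*sqrt(20986)/176534232 ≈ -0.075119*I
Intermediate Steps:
g(Q) = 12*Q (g(Q) = (Q + Q)*(0 + 6) = (2*Q)*6 = 12*Q)
n = -38736 (n = (-1*(-1076))*(12*(-3)) = 1076*(-36) = -38736)
(-91541/(-4206))/(sqrt(-45208 + n)) = (-91541/(-4206))/(sqrt(-45208 - 38736)) = (-91541*(-1/4206))/(sqrt(-83944)) = 91541/(4206*((2*I*sqrt(20986)))) = 91541*(-I*sqrt(20986)/41972)/4206 = -91541*I*sqrt(20986)/176534232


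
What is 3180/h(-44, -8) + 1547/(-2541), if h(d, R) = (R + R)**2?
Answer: 274441/23232 ≈ 11.813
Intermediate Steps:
h(d, R) = 4*R**2 (h(d, R) = (2*R)**2 = 4*R**2)
3180/h(-44, -8) + 1547/(-2541) = 3180/((4*(-8)**2)) + 1547/(-2541) = 3180/((4*64)) + 1547*(-1/2541) = 3180/256 - 221/363 = 3180*(1/256) - 221/363 = 795/64 - 221/363 = 274441/23232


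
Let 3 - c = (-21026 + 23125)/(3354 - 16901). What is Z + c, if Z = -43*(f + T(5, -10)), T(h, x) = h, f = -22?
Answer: 9945597/13547 ≈ 734.16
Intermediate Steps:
Z = 731 (Z = -43*(-22 + 5) = -43*(-17) = 731)
c = 42740/13547 (c = 3 - (-21026 + 23125)/(3354 - 16901) = 3 - 2099/(-13547) = 3 - 2099*(-1)/13547 = 3 - 1*(-2099/13547) = 3 + 2099/13547 = 42740/13547 ≈ 3.1549)
Z + c = 731 + 42740/13547 = 9945597/13547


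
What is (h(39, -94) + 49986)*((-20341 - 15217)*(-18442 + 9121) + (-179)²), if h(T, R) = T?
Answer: 16581694653975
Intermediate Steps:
(h(39, -94) + 49986)*((-20341 - 15217)*(-18442 + 9121) + (-179)²) = (39 + 49986)*((-20341 - 15217)*(-18442 + 9121) + (-179)²) = 50025*(-35558*(-9321) + 32041) = 50025*(331436118 + 32041) = 50025*331468159 = 16581694653975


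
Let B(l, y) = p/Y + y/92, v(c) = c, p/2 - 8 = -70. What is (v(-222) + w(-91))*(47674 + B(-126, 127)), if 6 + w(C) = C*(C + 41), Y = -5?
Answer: 47416841363/230 ≈ 2.0616e+8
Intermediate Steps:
p = -124 (p = 16 + 2*(-70) = 16 - 140 = -124)
w(C) = -6 + C*(41 + C) (w(C) = -6 + C*(C + 41) = -6 + C*(41 + C))
B(l, y) = 124/5 + y/92 (B(l, y) = -124/(-5) + y/92 = -124*(-⅕) + y*(1/92) = 124/5 + y/92)
(v(-222) + w(-91))*(47674 + B(-126, 127)) = (-222 + (-6 + (-91)² + 41*(-91)))*(47674 + (124/5 + (1/92)*127)) = (-222 + (-6 + 8281 - 3731))*(47674 + (124/5 + 127/92)) = (-222 + 4544)*(47674 + 12043/460) = 4322*(21942083/460) = 47416841363/230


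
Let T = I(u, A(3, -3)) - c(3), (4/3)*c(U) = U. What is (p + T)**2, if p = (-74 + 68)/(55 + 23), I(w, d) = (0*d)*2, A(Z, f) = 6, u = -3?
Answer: 14641/2704 ≈ 5.4146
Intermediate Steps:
I(w, d) = 0 (I(w, d) = 0*2 = 0)
c(U) = 3*U/4
p = -1/13 (p = -6/78 = -6*1/78 = -1/13 ≈ -0.076923)
T = -9/4 (T = 0 - 3*3/4 = 0 - 1*9/4 = 0 - 9/4 = -9/4 ≈ -2.2500)
(p + T)**2 = (-1/13 - 9/4)**2 = (-121/52)**2 = 14641/2704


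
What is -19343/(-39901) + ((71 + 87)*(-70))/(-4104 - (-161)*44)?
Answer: -19183146/5945249 ≈ -3.2266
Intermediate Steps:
-19343/(-39901) + ((71 + 87)*(-70))/(-4104 - (-161)*44) = -19343*(-1/39901) + (158*(-70))/(-4104 - 1*(-7084)) = 19343/39901 - 11060/(-4104 + 7084) = 19343/39901 - 11060/2980 = 19343/39901 - 11060*1/2980 = 19343/39901 - 553/149 = -19183146/5945249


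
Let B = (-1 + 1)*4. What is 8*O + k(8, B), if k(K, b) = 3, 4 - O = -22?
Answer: 211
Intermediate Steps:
O = 26 (O = 4 - 1*(-22) = 4 + 22 = 26)
B = 0 (B = 0*4 = 0)
8*O + k(8, B) = 8*26 + 3 = 208 + 3 = 211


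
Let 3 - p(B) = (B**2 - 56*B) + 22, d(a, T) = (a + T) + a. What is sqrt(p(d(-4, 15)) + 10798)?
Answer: sqrt(11122) ≈ 105.46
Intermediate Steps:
d(a, T) = T + 2*a (d(a, T) = (T + a) + a = T + 2*a)
p(B) = -19 - B**2 + 56*B (p(B) = 3 - ((B**2 - 56*B) + 22) = 3 - (22 + B**2 - 56*B) = 3 + (-22 - B**2 + 56*B) = -19 - B**2 + 56*B)
sqrt(p(d(-4, 15)) + 10798) = sqrt((-19 - (15 + 2*(-4))**2 + 56*(15 + 2*(-4))) + 10798) = sqrt((-19 - (15 - 8)**2 + 56*(15 - 8)) + 10798) = sqrt((-19 - 1*7**2 + 56*7) + 10798) = sqrt((-19 - 1*49 + 392) + 10798) = sqrt((-19 - 49 + 392) + 10798) = sqrt(324 + 10798) = sqrt(11122)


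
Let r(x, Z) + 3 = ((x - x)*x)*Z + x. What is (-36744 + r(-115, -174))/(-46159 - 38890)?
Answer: 36862/85049 ≈ 0.43342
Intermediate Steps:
r(x, Z) = -3 + x (r(x, Z) = -3 + (((x - x)*x)*Z + x) = -3 + ((0*x)*Z + x) = -3 + (0*Z + x) = -3 + (0 + x) = -3 + x)
(-36744 + r(-115, -174))/(-46159 - 38890) = (-36744 + (-3 - 115))/(-46159 - 38890) = (-36744 - 118)/(-85049) = -36862*(-1/85049) = 36862/85049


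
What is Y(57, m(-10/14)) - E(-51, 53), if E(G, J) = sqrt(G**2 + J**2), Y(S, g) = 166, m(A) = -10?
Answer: 166 - sqrt(5410) ≈ 92.447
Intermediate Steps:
Y(57, m(-10/14)) - E(-51, 53) = 166 - sqrt((-51)**2 + 53**2) = 166 - sqrt(2601 + 2809) = 166 - sqrt(5410)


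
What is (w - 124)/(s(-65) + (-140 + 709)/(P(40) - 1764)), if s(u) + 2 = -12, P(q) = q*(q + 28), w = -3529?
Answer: 3492268/12815 ≈ 272.51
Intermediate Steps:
P(q) = q*(28 + q)
s(u) = -14 (s(u) = -2 - 12 = -14)
(w - 124)/(s(-65) + (-140 + 709)/(P(40) - 1764)) = (-3529 - 124)/(-14 + (-140 + 709)/(40*(28 + 40) - 1764)) = -3653/(-14 + 569/(40*68 - 1764)) = -3653/(-14 + 569/(2720 - 1764)) = -3653/(-14 + 569/956) = -3653/(-12815/956) = -3653*(-956/12815) = 3492268/12815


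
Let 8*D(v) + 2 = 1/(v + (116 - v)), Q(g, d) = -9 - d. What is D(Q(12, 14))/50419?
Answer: -231/46788832 ≈ -4.9371e-6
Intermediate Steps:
D(v) = -231/928 (D(v) = -¼ + 1/(8*(v + (116 - v))) = -¼ + (⅛)/116 = -¼ + (⅛)*(1/116) = -¼ + 1/928 = -231/928)
D(Q(12, 14))/50419 = -231/928/50419 = -231/928*1/50419 = -231/46788832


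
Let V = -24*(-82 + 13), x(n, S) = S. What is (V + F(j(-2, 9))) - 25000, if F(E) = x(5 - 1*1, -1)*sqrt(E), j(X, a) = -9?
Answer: -23344 - 3*I ≈ -23344.0 - 3.0*I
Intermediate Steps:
F(E) = -sqrt(E)
V = 1656 (V = -24*(-69) = 1656)
(V + F(j(-2, 9))) - 25000 = (1656 - sqrt(-9)) - 25000 = (1656 - 3*I) - 25000 = -23344 - 3*I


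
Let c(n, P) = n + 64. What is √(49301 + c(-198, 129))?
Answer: 9*√607 ≈ 221.74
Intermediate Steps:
c(n, P) = 64 + n
√(49301 + c(-198, 129)) = √(49301 + (64 - 198)) = √(49301 - 134) = √49167 = 9*√607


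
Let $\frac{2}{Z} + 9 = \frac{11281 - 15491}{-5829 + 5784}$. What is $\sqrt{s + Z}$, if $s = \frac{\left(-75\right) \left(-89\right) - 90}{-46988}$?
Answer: $\frac{i \sqrt{37236464781267}}{17878934} \approx 0.3413 i$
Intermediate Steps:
$Z = \frac{18}{761}$ ($Z = \frac{2}{-9 + \frac{11281 - 15491}{-5829 + 5784}} = \frac{2}{-9 - \frac{4210}{-45}} = \frac{2}{-9 - - \frac{842}{9}} = \frac{2}{-9 + \frac{842}{9}} = \frac{2}{\frac{761}{9}} = 2 \cdot \frac{9}{761} = \frac{18}{761} \approx 0.023653$)
$s = - \frac{6585}{46988}$ ($s = \left(6675 - 90\right) \left(- \frac{1}{46988}\right) = 6585 \left(- \frac{1}{46988}\right) = - \frac{6585}{46988} \approx -0.14014$)
$\sqrt{s + Z} = \sqrt{- \frac{6585}{46988} + \frac{18}{761}} = \sqrt{- \frac{4165401}{35757868}} = \frac{i \sqrt{37236464781267}}{17878934}$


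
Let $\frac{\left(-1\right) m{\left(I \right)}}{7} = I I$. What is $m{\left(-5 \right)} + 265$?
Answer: $90$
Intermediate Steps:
$m{\left(I \right)} = - 7 I^{2}$ ($m{\left(I \right)} = - 7 I I = - 7 I^{2}$)
$m{\left(-5 \right)} + 265 = - 7 \left(-5\right)^{2} + 265 = \left(-7\right) 25 + 265 = -175 + 265 = 90$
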